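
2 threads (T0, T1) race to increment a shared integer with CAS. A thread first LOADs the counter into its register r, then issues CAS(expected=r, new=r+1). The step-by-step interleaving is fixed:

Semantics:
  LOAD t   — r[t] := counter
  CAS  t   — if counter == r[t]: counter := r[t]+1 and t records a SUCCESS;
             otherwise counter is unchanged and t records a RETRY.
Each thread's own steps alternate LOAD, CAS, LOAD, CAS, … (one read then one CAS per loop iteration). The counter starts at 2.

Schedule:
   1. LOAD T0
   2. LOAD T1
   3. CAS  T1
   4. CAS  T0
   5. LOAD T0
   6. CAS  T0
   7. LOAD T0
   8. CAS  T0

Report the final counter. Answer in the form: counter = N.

counter = 5

1. LOAD T0 → mem=2 r[T0]=2 [LOAD]
2. LOAD T1 → mem=2 r[T1]=2 [LOAD]
3. CAS T1 → mem=3 r[T1]=2 [OK]
4. CAS T0 → mem=3 r[T0]=2 [RETRY]
5. LOAD T0 → mem=3 r[T0]=3 [LOAD]
6. CAS T0 → mem=4 r[T0]=3 [OK]
7. LOAD T0 → mem=4 r[T0]=4 [LOAD]
8. CAS T0 → mem=5 r[T0]=4 [OK]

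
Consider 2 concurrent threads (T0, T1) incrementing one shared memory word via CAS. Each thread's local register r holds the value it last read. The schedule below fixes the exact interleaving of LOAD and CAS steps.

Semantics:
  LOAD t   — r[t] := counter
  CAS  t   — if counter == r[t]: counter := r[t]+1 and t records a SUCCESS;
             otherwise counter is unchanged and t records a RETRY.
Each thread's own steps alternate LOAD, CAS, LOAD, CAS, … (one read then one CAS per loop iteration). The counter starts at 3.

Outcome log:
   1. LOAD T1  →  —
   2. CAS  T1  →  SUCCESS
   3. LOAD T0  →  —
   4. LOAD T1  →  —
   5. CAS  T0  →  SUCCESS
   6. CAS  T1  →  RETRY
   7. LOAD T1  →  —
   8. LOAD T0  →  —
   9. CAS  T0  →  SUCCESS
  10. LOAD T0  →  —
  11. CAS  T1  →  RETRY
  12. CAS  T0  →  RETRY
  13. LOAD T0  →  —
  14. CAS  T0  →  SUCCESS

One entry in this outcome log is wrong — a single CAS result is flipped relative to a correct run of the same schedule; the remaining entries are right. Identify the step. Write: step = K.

step = 12

Re-executing:
[1] T1.load  rd  (counter 3, T1.r 3)
[2] T1.cas  hit  (counter 4, T1.r 3)
[3] T0.load  rd  (counter 4, T0.r 4)
[4] T1.load  rd  (counter 4, T1.r 4)
[5] T0.cas  hit  (counter 5, T0.r 4)
[6] T1.cas  miss  (counter 5, T1.r 4)
[7] T1.load  rd  (counter 5, T1.r 5)
[8] T0.load  rd  (counter 5, T0.r 5)
[9] T0.cas  hit  (counter 6, T0.r 5)
[10] T0.load  rd  (counter 6, T0.r 6)
[11] T1.cas  miss  (counter 6, T1.r 5)
[12] T0.cas  hit  (counter 7, T0.r 6)
[13] T0.load  rd  (counter 7, T0.r 7)
[14] T0.cas  hit  (counter 8, T0.r 7)
Log disagrees first at step 12.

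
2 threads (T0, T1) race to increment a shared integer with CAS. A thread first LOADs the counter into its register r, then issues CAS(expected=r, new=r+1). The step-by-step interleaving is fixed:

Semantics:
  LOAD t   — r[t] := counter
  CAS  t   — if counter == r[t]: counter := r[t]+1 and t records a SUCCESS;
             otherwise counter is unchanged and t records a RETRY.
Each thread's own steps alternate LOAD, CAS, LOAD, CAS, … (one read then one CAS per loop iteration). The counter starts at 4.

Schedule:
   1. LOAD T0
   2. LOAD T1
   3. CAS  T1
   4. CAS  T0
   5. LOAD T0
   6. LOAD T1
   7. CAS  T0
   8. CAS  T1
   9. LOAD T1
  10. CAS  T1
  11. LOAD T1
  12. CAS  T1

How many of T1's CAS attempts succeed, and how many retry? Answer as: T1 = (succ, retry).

[1] T0.load  rd  (counter 4, T0.r 4)
[2] T1.load  rd  (counter 4, T1.r 4)
[3] T1.cas  hit  (counter 5, T1.r 4)
[4] T0.cas  miss  (counter 5, T0.r 4)
[5] T0.load  rd  (counter 5, T0.r 5)
[6] T1.load  rd  (counter 5, T1.r 5)
[7] T0.cas  hit  (counter 6, T0.r 5)
[8] T1.cas  miss  (counter 6, T1.r 5)
[9] T1.load  rd  (counter 6, T1.r 6)
[10] T1.cas  hit  (counter 7, T1.r 6)
[11] T1.load  rd  (counter 7, T1.r 7)
[12] T1.cas  hit  (counter 8, T1.r 7)

T1 = (3, 1)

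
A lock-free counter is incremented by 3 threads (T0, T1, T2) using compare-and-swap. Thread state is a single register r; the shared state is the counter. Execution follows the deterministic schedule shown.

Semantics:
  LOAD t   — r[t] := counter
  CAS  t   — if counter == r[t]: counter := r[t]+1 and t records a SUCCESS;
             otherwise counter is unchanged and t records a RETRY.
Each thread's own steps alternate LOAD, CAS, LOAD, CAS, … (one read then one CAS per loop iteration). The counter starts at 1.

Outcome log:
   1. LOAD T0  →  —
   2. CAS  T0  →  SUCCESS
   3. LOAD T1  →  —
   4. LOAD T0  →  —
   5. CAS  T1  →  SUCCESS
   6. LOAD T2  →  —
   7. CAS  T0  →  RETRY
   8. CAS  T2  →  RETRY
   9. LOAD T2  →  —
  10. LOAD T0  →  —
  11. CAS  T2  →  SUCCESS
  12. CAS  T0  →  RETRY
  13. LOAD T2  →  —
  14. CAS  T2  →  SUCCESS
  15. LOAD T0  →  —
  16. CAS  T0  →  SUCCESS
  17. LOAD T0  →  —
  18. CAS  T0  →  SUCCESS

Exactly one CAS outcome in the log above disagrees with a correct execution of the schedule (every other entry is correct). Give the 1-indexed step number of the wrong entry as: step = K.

step = 8

Reference trace:
step 1: T0 LOAD ⇒ load; ctr=1 reg=1
step 2: T0 CAS ⇒ ok; ctr=2 reg=1
step 3: T1 LOAD ⇒ load; ctr=2 reg=2
step 4: T0 LOAD ⇒ load; ctr=2 reg=2
step 5: T1 CAS ⇒ ok; ctr=3 reg=2
step 6: T2 LOAD ⇒ load; ctr=3 reg=3
step 7: T0 CAS ⇒ retry; ctr=3 reg=2
step 8: T2 CAS ⇒ ok; ctr=4 reg=3
step 9: T2 LOAD ⇒ load; ctr=4 reg=4
step 10: T0 LOAD ⇒ load; ctr=4 reg=4
step 11: T2 CAS ⇒ ok; ctr=5 reg=4
step 12: T0 CAS ⇒ retry; ctr=5 reg=4
step 13: T2 LOAD ⇒ load; ctr=5 reg=5
step 14: T2 CAS ⇒ ok; ctr=6 reg=5
step 15: T0 LOAD ⇒ load; ctr=6 reg=6
step 16: T0 CAS ⇒ ok; ctr=7 reg=6
step 17: T0 LOAD ⇒ load; ctr=7 reg=7
step 18: T0 CAS ⇒ ok; ctr=8 reg=7
Flip is step 8.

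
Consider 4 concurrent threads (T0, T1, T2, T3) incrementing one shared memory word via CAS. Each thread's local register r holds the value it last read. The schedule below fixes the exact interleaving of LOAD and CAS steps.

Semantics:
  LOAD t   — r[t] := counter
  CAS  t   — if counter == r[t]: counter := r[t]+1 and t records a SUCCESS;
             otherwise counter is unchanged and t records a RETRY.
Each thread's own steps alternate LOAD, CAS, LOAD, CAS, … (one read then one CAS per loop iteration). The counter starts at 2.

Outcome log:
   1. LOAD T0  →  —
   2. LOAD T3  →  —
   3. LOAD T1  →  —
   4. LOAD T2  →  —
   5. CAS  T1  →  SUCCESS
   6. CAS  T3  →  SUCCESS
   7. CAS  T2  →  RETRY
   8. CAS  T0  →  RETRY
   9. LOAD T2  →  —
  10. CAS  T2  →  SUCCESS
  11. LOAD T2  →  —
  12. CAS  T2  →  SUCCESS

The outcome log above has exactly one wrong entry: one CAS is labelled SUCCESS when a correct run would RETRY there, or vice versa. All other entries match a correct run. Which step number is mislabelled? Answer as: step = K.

Re-executing:
[1] T0.load  rd  (counter 2, T0.r 2)
[2] T3.load  rd  (counter 2, T3.r 2)
[3] T1.load  rd  (counter 2, T1.r 2)
[4] T2.load  rd  (counter 2, T2.r 2)
[5] T1.cas  hit  (counter 3, T1.r 2)
[6] T3.cas  miss  (counter 3, T3.r 2)
[7] T2.cas  miss  (counter 3, T2.r 2)
[8] T0.cas  miss  (counter 3, T0.r 2)
[9] T2.load  rd  (counter 3, T2.r 3)
[10] T2.cas  hit  (counter 4, T2.r 3)
[11] T2.load  rd  (counter 4, T2.r 4)
[12] T2.cas  hit  (counter 5, T2.r 4)
Flip is step 6.

step = 6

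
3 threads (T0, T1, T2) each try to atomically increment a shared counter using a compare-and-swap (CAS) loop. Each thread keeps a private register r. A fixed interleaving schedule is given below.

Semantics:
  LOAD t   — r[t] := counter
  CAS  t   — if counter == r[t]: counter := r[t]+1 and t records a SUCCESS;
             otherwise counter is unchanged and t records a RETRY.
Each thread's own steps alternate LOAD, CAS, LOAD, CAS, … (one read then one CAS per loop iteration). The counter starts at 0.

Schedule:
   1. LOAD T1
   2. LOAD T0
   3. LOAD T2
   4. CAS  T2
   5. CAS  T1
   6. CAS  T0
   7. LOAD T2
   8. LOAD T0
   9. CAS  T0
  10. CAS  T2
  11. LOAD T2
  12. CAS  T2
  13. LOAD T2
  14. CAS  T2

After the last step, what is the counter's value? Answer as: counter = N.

   1) LOAD T1:  M=0  r_T1=0
   2) LOAD T0:  M=0  r_T0=0
   3) LOAD T2:  M=0  r_T2=0
   4) CAS  T2:  M=1  r_T2=0 ✓
   5) CAS  T1:  M=1  r_T1=0 ✗
   6) CAS  T0:  M=1  r_T0=0 ✗
   7) LOAD T2:  M=1  r_T2=1
   8) LOAD T0:  M=1  r_T0=1
   9) CAS  T0:  M=2  r_T0=1 ✓
  10) CAS  T2:  M=2  r_T2=1 ✗
  11) LOAD T2:  M=2  r_T2=2
  12) CAS  T2:  M=3  r_T2=2 ✓
  13) LOAD T2:  M=3  r_T2=3
  14) CAS  T2:  M=4  r_T2=3 ✓

counter = 4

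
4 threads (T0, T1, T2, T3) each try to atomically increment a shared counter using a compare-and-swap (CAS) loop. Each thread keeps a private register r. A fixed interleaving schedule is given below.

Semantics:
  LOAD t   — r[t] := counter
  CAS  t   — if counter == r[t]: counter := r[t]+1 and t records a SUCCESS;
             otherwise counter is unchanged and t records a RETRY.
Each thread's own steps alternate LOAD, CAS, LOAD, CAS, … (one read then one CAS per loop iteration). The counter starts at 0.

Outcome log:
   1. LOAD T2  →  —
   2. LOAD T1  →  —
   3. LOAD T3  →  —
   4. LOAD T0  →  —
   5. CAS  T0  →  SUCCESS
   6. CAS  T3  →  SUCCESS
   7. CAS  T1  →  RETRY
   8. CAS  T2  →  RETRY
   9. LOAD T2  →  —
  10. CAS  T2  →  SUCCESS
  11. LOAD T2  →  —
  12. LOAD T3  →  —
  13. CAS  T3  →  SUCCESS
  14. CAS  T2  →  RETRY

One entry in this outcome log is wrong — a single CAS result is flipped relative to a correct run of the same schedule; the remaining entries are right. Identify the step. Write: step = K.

Reference trace:
T2 LOAD — after: cnt=0, r=0 — load
T1 LOAD — after: cnt=0, r=0 — load
T3 LOAD — after: cnt=0, r=0 — load
T0 LOAD — after: cnt=0, r=0 — load
T0 CAS — after: cnt=1, r=0 — ok
T3 CAS — after: cnt=1, r=0 — retry
T1 CAS — after: cnt=1, r=0 — retry
T2 CAS — after: cnt=1, r=0 — retry
T2 LOAD — after: cnt=1, r=1 — load
T2 CAS — after: cnt=2, r=1 — ok
T2 LOAD — after: cnt=2, r=2 — load
T3 LOAD — after: cnt=2, r=2 — load
T3 CAS — after: cnt=3, r=2 — ok
T2 CAS — after: cnt=3, r=2 — retry
Flip is step 6.

step = 6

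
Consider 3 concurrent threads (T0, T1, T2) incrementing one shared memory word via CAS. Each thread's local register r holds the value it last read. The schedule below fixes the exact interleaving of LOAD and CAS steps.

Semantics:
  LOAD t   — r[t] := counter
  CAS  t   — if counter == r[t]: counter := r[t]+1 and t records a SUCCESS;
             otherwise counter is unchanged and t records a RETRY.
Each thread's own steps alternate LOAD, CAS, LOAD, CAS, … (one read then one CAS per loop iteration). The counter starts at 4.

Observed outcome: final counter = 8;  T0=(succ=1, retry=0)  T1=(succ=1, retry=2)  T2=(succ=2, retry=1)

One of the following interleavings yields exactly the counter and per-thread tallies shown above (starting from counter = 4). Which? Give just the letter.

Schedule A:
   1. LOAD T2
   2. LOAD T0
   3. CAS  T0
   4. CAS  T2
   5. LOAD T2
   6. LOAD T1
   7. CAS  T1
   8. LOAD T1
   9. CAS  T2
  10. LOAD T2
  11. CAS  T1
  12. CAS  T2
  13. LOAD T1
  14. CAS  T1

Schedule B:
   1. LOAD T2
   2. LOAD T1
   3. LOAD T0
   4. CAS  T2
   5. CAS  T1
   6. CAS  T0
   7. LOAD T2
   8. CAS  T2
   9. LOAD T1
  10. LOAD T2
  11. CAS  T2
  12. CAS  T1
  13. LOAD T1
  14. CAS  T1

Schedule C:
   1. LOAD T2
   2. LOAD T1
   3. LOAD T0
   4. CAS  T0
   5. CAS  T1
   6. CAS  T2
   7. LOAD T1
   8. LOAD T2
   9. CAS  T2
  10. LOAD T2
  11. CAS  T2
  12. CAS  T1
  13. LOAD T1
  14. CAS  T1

C

Simulating candidate C:
step 1: T2 LOAD ⇒ load; ctr=4 reg=4
step 2: T1 LOAD ⇒ load; ctr=4 reg=4
step 3: T0 LOAD ⇒ load; ctr=4 reg=4
step 4: T0 CAS ⇒ ok; ctr=5 reg=4
step 5: T1 CAS ⇒ retry; ctr=5 reg=4
step 6: T2 CAS ⇒ retry; ctr=5 reg=4
step 7: T1 LOAD ⇒ load; ctr=5 reg=5
step 8: T2 LOAD ⇒ load; ctr=5 reg=5
step 9: T2 CAS ⇒ ok; ctr=6 reg=5
step 10: T2 LOAD ⇒ load; ctr=6 reg=6
step 11: T2 CAS ⇒ ok; ctr=7 reg=6
step 12: T1 CAS ⇒ retry; ctr=7 reg=5
step 13: T1 LOAD ⇒ load; ctr=7 reg=7
step 14: T1 CAS ⇒ ok; ctr=8 reg=7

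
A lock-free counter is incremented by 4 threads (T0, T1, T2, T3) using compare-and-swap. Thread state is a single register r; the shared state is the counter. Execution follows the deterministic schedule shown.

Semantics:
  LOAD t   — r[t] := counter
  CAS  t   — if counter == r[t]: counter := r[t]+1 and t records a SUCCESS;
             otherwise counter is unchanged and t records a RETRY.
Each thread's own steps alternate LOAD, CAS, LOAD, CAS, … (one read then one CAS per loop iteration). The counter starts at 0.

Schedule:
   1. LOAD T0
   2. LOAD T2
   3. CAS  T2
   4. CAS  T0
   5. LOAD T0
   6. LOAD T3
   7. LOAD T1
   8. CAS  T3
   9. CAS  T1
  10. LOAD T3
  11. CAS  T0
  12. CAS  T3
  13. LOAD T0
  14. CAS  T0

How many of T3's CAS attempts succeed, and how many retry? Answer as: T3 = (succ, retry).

T0 LOAD — after: cnt=0, r=0 — load
T2 LOAD — after: cnt=0, r=0 — load
T2 CAS — after: cnt=1, r=0 — ok
T0 CAS — after: cnt=1, r=0 — retry
T0 LOAD — after: cnt=1, r=1 — load
T3 LOAD — after: cnt=1, r=1 — load
T1 LOAD — after: cnt=1, r=1 — load
T3 CAS — after: cnt=2, r=1 — ok
T1 CAS — after: cnt=2, r=1 — retry
T3 LOAD — after: cnt=2, r=2 — load
T0 CAS — after: cnt=2, r=1 — retry
T3 CAS — after: cnt=3, r=2 — ok
T0 LOAD — after: cnt=3, r=3 — load
T0 CAS — after: cnt=4, r=3 — ok

T3 = (2, 0)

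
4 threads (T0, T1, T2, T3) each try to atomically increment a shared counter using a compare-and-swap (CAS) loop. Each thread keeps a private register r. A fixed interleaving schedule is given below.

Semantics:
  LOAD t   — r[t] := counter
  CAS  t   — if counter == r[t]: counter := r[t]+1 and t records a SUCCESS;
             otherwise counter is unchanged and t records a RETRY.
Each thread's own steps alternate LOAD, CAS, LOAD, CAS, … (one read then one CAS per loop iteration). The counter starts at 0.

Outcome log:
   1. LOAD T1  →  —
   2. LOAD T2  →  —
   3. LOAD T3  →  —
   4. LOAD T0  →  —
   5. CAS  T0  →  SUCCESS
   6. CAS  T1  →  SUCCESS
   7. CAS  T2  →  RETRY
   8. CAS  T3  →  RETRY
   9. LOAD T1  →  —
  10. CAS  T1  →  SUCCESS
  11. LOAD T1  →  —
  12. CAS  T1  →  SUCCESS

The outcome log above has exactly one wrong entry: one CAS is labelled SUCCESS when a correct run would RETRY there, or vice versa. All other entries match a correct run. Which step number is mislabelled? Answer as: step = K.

Re-executing:
[1] T1.load  rd  (counter 0, T1.r 0)
[2] T2.load  rd  (counter 0, T2.r 0)
[3] T3.load  rd  (counter 0, T3.r 0)
[4] T0.load  rd  (counter 0, T0.r 0)
[5] T0.cas  hit  (counter 1, T0.r 0)
[6] T1.cas  miss  (counter 1, T1.r 0)
[7] T2.cas  miss  (counter 1, T2.r 0)
[8] T3.cas  miss  (counter 1, T3.r 0)
[9] T1.load  rd  (counter 1, T1.r 1)
[10] T1.cas  hit  (counter 2, T1.r 1)
[11] T1.load  rd  (counter 2, T1.r 2)
[12] T1.cas  hit  (counter 3, T1.r 2)
Mismatch at 6.

step = 6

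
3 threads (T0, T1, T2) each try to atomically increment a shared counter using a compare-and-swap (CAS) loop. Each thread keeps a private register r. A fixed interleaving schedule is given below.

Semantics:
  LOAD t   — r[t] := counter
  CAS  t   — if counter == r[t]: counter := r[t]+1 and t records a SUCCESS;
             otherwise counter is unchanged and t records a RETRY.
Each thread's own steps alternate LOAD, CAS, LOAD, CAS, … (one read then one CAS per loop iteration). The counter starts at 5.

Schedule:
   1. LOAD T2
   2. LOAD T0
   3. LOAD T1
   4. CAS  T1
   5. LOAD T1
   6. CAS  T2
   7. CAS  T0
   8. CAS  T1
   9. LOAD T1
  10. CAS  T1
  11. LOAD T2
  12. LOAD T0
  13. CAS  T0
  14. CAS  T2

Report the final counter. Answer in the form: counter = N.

counter = 9

   1) LOAD T2:  M=5  r_T2=5
   2) LOAD T0:  M=5  r_T0=5
   3) LOAD T1:  M=5  r_T1=5
   4) CAS  T1:  M=6  r_T1=5 ✓
   5) LOAD T1:  M=6  r_T1=6
   6) CAS  T2:  M=6  r_T2=5 ✗
   7) CAS  T0:  M=6  r_T0=5 ✗
   8) CAS  T1:  M=7  r_T1=6 ✓
   9) LOAD T1:  M=7  r_T1=7
  10) CAS  T1:  M=8  r_T1=7 ✓
  11) LOAD T2:  M=8  r_T2=8
  12) LOAD T0:  M=8  r_T0=8
  13) CAS  T0:  M=9  r_T0=8 ✓
  14) CAS  T2:  M=9  r_T2=8 ✗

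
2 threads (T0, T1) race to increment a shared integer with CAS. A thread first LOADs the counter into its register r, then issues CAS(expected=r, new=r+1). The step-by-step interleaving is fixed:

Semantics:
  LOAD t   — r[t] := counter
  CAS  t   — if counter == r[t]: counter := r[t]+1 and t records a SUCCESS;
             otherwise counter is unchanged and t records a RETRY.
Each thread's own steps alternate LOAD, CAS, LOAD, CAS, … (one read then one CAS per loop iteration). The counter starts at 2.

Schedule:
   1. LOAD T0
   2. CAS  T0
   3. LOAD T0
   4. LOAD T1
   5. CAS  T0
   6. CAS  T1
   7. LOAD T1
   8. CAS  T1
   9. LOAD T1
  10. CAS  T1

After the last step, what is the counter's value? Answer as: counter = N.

T0 LOAD — after: cnt=2, r=2 — load
T0 CAS — after: cnt=3, r=2 — ok
T0 LOAD — after: cnt=3, r=3 — load
T1 LOAD — after: cnt=3, r=3 — load
T0 CAS — after: cnt=4, r=3 — ok
T1 CAS — after: cnt=4, r=3 — retry
T1 LOAD — after: cnt=4, r=4 — load
T1 CAS — after: cnt=5, r=4 — ok
T1 LOAD — after: cnt=5, r=5 — load
T1 CAS — after: cnt=6, r=5 — ok

counter = 6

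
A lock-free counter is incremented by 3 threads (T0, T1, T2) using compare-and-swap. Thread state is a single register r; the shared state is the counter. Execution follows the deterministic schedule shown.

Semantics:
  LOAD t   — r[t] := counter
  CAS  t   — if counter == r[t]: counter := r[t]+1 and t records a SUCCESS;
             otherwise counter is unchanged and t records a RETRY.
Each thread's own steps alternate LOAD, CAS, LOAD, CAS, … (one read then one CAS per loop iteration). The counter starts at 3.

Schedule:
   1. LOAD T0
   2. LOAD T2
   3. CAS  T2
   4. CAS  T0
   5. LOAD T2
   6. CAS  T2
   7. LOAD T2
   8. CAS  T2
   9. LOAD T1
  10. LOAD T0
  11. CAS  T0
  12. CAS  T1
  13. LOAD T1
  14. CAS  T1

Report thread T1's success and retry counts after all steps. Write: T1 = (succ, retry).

T1 = (1, 1)

#1 T0 reads 3
#2 T2 reads 3
#3 T2 CAS(3→4) writes; counter now 4
#4 T0 CAS(3→4) fails; counter now 4
#5 T2 reads 4
#6 T2 CAS(4→5) writes; counter now 5
#7 T2 reads 5
#8 T2 CAS(5→6) writes; counter now 6
#9 T1 reads 6
#10 T0 reads 6
#11 T0 CAS(6→7) writes; counter now 7
#12 T1 CAS(6→7) fails; counter now 7
#13 T1 reads 7
#14 T1 CAS(7→8) writes; counter now 8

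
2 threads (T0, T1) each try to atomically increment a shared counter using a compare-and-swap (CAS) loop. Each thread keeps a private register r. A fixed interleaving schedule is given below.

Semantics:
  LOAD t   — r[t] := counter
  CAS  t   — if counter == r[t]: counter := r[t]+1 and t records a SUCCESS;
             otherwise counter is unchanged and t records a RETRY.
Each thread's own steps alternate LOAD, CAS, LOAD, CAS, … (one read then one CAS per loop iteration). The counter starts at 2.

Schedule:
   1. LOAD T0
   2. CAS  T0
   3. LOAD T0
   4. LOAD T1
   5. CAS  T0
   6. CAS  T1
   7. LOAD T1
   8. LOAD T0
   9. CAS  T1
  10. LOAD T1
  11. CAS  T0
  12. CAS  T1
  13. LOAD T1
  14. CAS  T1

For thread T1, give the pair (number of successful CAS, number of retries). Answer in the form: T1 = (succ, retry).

   1) LOAD T0:  M=2  r_T0=2
   2) CAS  T0:  M=3  r_T0=2 ✓
   3) LOAD T0:  M=3  r_T0=3
   4) LOAD T1:  M=3  r_T1=3
   5) CAS  T0:  M=4  r_T0=3 ✓
   6) CAS  T1:  M=4  r_T1=3 ✗
   7) LOAD T1:  M=4  r_T1=4
   8) LOAD T0:  M=4  r_T0=4
   9) CAS  T1:  M=5  r_T1=4 ✓
  10) LOAD T1:  M=5  r_T1=5
  11) CAS  T0:  M=5  r_T0=4 ✗
  12) CAS  T1:  M=6  r_T1=5 ✓
  13) LOAD T1:  M=6  r_T1=6
  14) CAS  T1:  M=7  r_T1=6 ✓

T1 = (3, 1)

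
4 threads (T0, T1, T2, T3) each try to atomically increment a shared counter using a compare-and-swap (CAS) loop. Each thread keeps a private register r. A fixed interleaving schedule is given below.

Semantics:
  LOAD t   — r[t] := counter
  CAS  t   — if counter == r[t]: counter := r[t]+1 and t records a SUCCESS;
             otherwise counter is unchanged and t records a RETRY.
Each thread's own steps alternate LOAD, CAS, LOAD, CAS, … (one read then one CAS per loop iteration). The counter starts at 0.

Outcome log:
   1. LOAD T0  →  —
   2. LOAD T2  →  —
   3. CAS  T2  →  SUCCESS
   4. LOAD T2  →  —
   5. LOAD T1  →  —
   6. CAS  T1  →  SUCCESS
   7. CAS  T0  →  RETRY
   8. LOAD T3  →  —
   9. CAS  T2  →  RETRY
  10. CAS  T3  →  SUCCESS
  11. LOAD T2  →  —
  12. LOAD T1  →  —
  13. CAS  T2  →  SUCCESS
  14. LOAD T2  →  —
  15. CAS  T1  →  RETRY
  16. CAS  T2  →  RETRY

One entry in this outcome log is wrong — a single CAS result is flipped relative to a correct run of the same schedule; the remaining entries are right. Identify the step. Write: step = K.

step = 16

Reference trace:
[1] T0.load  rd  (counter 0, T0.r 0)
[2] T2.load  rd  (counter 0, T2.r 0)
[3] T2.cas  hit  (counter 1, T2.r 0)
[4] T2.load  rd  (counter 1, T2.r 1)
[5] T1.load  rd  (counter 1, T1.r 1)
[6] T1.cas  hit  (counter 2, T1.r 1)
[7] T0.cas  miss  (counter 2, T0.r 0)
[8] T3.load  rd  (counter 2, T3.r 2)
[9] T2.cas  miss  (counter 2, T2.r 1)
[10] T3.cas  hit  (counter 3, T3.r 2)
[11] T2.load  rd  (counter 3, T2.r 3)
[12] T1.load  rd  (counter 3, T1.r 3)
[13] T2.cas  hit  (counter 4, T2.r 3)
[14] T2.load  rd  (counter 4, T2.r 4)
[15] T1.cas  miss  (counter 4, T1.r 3)
[16] T2.cas  hit  (counter 5, T2.r 4)
Flip is step 16.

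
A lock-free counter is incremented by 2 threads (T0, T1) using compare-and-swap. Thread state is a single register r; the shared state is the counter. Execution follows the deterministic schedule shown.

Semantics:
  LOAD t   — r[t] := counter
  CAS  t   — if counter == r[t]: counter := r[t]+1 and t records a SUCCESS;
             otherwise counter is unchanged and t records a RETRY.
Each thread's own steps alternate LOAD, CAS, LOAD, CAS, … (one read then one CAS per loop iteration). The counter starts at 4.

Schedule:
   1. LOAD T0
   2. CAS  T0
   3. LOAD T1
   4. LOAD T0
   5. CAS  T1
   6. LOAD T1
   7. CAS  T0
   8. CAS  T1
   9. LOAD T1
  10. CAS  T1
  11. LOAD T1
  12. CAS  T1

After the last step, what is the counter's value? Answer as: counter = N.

1. LOAD T0 → mem=4 r[T0]=4 [LOAD]
2. CAS T0 → mem=5 r[T0]=4 [OK]
3. LOAD T1 → mem=5 r[T1]=5 [LOAD]
4. LOAD T0 → mem=5 r[T0]=5 [LOAD]
5. CAS T1 → mem=6 r[T1]=5 [OK]
6. LOAD T1 → mem=6 r[T1]=6 [LOAD]
7. CAS T0 → mem=6 r[T0]=5 [RETRY]
8. CAS T1 → mem=7 r[T1]=6 [OK]
9. LOAD T1 → mem=7 r[T1]=7 [LOAD]
10. CAS T1 → mem=8 r[T1]=7 [OK]
11. LOAD T1 → mem=8 r[T1]=8 [LOAD]
12. CAS T1 → mem=9 r[T1]=8 [OK]

counter = 9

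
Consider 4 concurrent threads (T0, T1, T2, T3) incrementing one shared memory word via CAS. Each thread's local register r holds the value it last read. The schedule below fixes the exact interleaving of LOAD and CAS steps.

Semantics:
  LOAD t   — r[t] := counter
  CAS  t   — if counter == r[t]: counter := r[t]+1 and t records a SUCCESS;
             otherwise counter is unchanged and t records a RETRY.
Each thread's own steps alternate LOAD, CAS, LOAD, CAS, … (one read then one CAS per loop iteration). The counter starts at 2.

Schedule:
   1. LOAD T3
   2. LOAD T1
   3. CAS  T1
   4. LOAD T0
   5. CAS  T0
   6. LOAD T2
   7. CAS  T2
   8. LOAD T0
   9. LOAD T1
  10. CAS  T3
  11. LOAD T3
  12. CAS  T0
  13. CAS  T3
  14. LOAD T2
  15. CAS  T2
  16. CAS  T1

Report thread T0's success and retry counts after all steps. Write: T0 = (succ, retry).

T3 LOAD — after: cnt=2, r=2 — load
T1 LOAD — after: cnt=2, r=2 — load
T1 CAS — after: cnt=3, r=2 — ok
T0 LOAD — after: cnt=3, r=3 — load
T0 CAS — after: cnt=4, r=3 — ok
T2 LOAD — after: cnt=4, r=4 — load
T2 CAS — after: cnt=5, r=4 — ok
T0 LOAD — after: cnt=5, r=5 — load
T1 LOAD — after: cnt=5, r=5 — load
T3 CAS — after: cnt=5, r=2 — retry
T3 LOAD — after: cnt=5, r=5 — load
T0 CAS — after: cnt=6, r=5 — ok
T3 CAS — after: cnt=6, r=5 — retry
T2 LOAD — after: cnt=6, r=6 — load
T2 CAS — after: cnt=7, r=6 — ok
T1 CAS — after: cnt=7, r=5 — retry

T0 = (2, 0)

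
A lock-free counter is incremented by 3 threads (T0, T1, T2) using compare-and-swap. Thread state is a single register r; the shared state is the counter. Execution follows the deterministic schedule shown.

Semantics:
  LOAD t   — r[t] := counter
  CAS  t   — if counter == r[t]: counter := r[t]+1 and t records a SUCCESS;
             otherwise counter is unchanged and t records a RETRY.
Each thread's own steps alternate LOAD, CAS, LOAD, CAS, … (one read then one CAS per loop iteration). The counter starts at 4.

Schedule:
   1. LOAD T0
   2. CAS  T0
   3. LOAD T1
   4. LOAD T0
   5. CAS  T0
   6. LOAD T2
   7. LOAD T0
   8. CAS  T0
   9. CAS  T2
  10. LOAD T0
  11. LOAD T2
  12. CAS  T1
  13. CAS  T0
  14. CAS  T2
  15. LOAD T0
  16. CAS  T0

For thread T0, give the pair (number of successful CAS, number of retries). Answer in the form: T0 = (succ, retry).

#1 T0 reads 4
#2 T0 CAS(4→5) writes; counter now 5
#3 T1 reads 5
#4 T0 reads 5
#5 T0 CAS(5→6) writes; counter now 6
#6 T2 reads 6
#7 T0 reads 6
#8 T0 CAS(6→7) writes; counter now 7
#9 T2 CAS(6→7) fails; counter now 7
#10 T0 reads 7
#11 T2 reads 7
#12 T1 CAS(5→6) fails; counter now 7
#13 T0 CAS(7→8) writes; counter now 8
#14 T2 CAS(7→8) fails; counter now 8
#15 T0 reads 8
#16 T0 CAS(8→9) writes; counter now 9

T0 = (5, 0)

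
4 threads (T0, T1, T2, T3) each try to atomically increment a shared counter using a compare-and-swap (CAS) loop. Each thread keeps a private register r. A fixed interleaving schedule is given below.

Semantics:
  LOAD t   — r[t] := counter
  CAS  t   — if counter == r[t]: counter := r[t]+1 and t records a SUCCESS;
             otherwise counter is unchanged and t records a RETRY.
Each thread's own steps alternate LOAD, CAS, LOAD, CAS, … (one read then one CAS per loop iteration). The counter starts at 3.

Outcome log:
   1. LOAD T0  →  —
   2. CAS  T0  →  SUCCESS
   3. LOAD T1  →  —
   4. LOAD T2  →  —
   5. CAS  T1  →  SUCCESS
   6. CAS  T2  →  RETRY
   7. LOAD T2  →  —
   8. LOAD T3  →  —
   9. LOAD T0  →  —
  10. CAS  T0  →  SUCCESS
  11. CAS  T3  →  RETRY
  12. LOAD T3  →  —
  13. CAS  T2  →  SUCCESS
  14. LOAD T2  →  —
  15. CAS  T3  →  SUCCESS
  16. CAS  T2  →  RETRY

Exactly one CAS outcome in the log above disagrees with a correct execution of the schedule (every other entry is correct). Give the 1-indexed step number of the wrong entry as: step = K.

step = 13

Re-executing:
   1) LOAD T0:  M=3  r_T0=3
   2) CAS  T0:  M=4  r_T0=3 ✓
   3) LOAD T1:  M=4  r_T1=4
   4) LOAD T2:  M=4  r_T2=4
   5) CAS  T1:  M=5  r_T1=4 ✓
   6) CAS  T2:  M=5  r_T2=4 ✗
   7) LOAD T2:  M=5  r_T2=5
   8) LOAD T3:  M=5  r_T3=5
   9) LOAD T0:  M=5  r_T0=5
  10) CAS  T0:  M=6  r_T0=5 ✓
  11) CAS  T3:  M=6  r_T3=5 ✗
  12) LOAD T3:  M=6  r_T3=6
  13) CAS  T2:  M=6  r_T2=5 ✗
  14) LOAD T2:  M=6  r_T2=6
  15) CAS  T3:  M=7  r_T3=6 ✓
  16) CAS  T2:  M=7  r_T2=6 ✗
Log disagrees first at step 13.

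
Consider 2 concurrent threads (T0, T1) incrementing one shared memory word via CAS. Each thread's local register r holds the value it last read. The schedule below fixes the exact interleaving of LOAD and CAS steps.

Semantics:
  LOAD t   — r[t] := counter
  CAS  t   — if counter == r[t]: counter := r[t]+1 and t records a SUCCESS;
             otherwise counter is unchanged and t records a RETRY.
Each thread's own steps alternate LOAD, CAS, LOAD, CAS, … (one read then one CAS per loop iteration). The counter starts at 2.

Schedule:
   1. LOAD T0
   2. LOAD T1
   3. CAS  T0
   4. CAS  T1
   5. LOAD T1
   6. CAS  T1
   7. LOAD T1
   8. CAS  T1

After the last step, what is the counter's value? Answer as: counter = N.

1. LOAD T0 → mem=2 r[T0]=2 [LOAD]
2. LOAD T1 → mem=2 r[T1]=2 [LOAD]
3. CAS T0 → mem=3 r[T0]=2 [OK]
4. CAS T1 → mem=3 r[T1]=2 [RETRY]
5. LOAD T1 → mem=3 r[T1]=3 [LOAD]
6. CAS T1 → mem=4 r[T1]=3 [OK]
7. LOAD T1 → mem=4 r[T1]=4 [LOAD]
8. CAS T1 → mem=5 r[T1]=4 [OK]

counter = 5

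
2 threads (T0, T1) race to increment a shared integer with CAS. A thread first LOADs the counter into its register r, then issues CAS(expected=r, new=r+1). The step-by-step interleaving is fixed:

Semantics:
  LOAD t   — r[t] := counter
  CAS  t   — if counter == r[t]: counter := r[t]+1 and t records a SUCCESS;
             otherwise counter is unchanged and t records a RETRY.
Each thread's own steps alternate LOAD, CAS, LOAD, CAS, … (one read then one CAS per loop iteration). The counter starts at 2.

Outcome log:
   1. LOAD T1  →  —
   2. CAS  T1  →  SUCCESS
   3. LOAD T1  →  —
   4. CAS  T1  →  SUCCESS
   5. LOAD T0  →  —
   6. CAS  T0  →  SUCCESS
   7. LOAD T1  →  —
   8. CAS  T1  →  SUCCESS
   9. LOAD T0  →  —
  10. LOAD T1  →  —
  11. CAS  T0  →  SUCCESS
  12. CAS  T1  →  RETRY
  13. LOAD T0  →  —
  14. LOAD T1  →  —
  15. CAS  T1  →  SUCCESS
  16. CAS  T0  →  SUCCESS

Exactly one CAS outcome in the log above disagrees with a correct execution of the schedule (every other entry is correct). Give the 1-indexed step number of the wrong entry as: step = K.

Re-executing:
   1) LOAD T1:  M=2  r_T1=2
   2) CAS  T1:  M=3  r_T1=2 ✓
   3) LOAD T1:  M=3  r_T1=3
   4) CAS  T1:  M=4  r_T1=3 ✓
   5) LOAD T0:  M=4  r_T0=4
   6) CAS  T0:  M=5  r_T0=4 ✓
   7) LOAD T1:  M=5  r_T1=5
   8) CAS  T1:  M=6  r_T1=5 ✓
   9) LOAD T0:  M=6  r_T0=6
  10) LOAD T1:  M=6  r_T1=6
  11) CAS  T0:  M=7  r_T0=6 ✓
  12) CAS  T1:  M=7  r_T1=6 ✗
  13) LOAD T0:  M=7  r_T0=7
  14) LOAD T1:  M=7  r_T1=7
  15) CAS  T1:  M=8  r_T1=7 ✓
  16) CAS  T0:  M=8  r_T0=7 ✗
Log disagrees first at step 16.

step = 16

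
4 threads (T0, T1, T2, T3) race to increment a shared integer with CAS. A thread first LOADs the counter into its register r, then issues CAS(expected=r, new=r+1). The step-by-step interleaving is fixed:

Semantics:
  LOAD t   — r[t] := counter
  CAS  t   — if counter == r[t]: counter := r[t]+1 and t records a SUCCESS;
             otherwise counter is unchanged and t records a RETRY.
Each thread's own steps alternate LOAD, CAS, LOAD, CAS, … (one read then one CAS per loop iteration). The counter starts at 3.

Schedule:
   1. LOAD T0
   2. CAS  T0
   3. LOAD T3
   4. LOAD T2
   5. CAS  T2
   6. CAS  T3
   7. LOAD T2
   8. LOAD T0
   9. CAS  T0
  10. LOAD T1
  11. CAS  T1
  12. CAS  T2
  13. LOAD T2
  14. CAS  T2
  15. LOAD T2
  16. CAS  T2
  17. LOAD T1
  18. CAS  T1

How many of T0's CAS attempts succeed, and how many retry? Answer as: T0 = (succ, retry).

[1] T0.load  rd  (counter 3, T0.r 3)
[2] T0.cas  hit  (counter 4, T0.r 3)
[3] T3.load  rd  (counter 4, T3.r 4)
[4] T2.load  rd  (counter 4, T2.r 4)
[5] T2.cas  hit  (counter 5, T2.r 4)
[6] T3.cas  miss  (counter 5, T3.r 4)
[7] T2.load  rd  (counter 5, T2.r 5)
[8] T0.load  rd  (counter 5, T0.r 5)
[9] T0.cas  hit  (counter 6, T0.r 5)
[10] T1.load  rd  (counter 6, T1.r 6)
[11] T1.cas  hit  (counter 7, T1.r 6)
[12] T2.cas  miss  (counter 7, T2.r 5)
[13] T2.load  rd  (counter 7, T2.r 7)
[14] T2.cas  hit  (counter 8, T2.r 7)
[15] T2.load  rd  (counter 8, T2.r 8)
[16] T2.cas  hit  (counter 9, T2.r 8)
[17] T1.load  rd  (counter 9, T1.r 9)
[18] T1.cas  hit  (counter 10, T1.r 9)

T0 = (2, 0)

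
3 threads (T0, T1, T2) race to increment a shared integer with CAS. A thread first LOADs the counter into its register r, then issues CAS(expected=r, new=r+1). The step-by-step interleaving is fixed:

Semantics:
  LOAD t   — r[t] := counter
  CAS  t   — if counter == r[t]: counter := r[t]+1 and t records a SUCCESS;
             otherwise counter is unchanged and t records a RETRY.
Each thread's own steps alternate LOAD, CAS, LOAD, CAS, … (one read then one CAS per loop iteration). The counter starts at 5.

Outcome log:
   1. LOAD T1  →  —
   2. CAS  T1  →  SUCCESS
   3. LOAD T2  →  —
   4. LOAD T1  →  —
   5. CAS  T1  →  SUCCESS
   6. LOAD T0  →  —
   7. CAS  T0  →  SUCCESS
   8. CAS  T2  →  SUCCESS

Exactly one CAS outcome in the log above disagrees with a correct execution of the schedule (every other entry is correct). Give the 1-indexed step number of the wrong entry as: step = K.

Reference trace:
[1] T1.load  rd  (counter 5, T1.r 5)
[2] T1.cas  hit  (counter 6, T1.r 5)
[3] T2.load  rd  (counter 6, T2.r 6)
[4] T1.load  rd  (counter 6, T1.r 6)
[5] T1.cas  hit  (counter 7, T1.r 6)
[6] T0.load  rd  (counter 7, T0.r 7)
[7] T0.cas  hit  (counter 8, T0.r 7)
[8] T2.cas  miss  (counter 8, T2.r 6)
Mismatch at 8.

step = 8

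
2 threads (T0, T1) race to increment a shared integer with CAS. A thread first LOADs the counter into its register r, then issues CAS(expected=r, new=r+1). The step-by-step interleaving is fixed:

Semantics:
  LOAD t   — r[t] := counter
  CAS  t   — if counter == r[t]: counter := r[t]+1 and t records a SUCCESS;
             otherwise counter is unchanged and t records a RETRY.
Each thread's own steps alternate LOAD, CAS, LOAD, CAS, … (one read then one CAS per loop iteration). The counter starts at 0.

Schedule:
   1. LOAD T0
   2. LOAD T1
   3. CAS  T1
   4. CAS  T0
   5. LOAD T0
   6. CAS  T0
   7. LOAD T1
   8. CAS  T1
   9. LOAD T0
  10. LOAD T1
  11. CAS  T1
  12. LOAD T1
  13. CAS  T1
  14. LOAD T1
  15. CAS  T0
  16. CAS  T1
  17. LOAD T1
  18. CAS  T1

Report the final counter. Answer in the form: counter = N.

counter = 7

#1 T0 reads 0
#2 T1 reads 0
#3 T1 CAS(0→1) writes; counter now 1
#4 T0 CAS(0→1) fails; counter now 1
#5 T0 reads 1
#6 T0 CAS(1→2) writes; counter now 2
#7 T1 reads 2
#8 T1 CAS(2→3) writes; counter now 3
#9 T0 reads 3
#10 T1 reads 3
#11 T1 CAS(3→4) writes; counter now 4
#12 T1 reads 4
#13 T1 CAS(4→5) writes; counter now 5
#14 T1 reads 5
#15 T0 CAS(3→4) fails; counter now 5
#16 T1 CAS(5→6) writes; counter now 6
#17 T1 reads 6
#18 T1 CAS(6→7) writes; counter now 7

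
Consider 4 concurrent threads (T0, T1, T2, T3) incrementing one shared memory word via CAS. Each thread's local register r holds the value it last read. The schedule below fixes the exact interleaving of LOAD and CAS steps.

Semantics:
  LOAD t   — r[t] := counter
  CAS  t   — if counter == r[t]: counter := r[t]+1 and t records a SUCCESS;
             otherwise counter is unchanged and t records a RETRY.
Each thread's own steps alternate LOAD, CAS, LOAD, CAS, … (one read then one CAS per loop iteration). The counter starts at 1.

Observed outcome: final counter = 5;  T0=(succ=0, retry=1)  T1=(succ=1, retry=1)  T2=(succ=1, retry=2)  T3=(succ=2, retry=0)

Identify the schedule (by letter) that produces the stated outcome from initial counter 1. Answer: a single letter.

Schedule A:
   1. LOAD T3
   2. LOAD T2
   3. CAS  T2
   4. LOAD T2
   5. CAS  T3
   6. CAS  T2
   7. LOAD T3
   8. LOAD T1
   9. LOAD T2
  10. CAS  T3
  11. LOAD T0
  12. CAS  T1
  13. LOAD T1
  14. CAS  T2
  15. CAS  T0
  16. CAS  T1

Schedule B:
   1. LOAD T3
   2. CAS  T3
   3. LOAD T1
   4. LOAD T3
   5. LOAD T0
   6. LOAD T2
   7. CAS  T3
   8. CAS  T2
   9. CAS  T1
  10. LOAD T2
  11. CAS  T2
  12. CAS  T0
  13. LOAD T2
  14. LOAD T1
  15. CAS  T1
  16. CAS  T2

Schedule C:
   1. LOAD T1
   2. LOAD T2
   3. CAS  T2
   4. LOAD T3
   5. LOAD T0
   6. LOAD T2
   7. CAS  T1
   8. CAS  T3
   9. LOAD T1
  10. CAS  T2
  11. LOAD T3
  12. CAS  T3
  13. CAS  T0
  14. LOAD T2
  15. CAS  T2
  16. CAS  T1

B

Run B:
T3 LOAD — after: cnt=1, r=1 — load
T3 CAS — after: cnt=2, r=1 — ok
T1 LOAD — after: cnt=2, r=2 — load
T3 LOAD — after: cnt=2, r=2 — load
T0 LOAD — after: cnt=2, r=2 — load
T2 LOAD — after: cnt=2, r=2 — load
T3 CAS — after: cnt=3, r=2 — ok
T2 CAS — after: cnt=3, r=2 — retry
T1 CAS — after: cnt=3, r=2 — retry
T2 LOAD — after: cnt=3, r=3 — load
T2 CAS — after: cnt=4, r=3 — ok
T0 CAS — after: cnt=4, r=2 — retry
T2 LOAD — after: cnt=4, r=4 — load
T1 LOAD — after: cnt=4, r=4 — load
T1 CAS — after: cnt=5, r=4 — ok
T2 CAS — after: cnt=5, r=4 — retry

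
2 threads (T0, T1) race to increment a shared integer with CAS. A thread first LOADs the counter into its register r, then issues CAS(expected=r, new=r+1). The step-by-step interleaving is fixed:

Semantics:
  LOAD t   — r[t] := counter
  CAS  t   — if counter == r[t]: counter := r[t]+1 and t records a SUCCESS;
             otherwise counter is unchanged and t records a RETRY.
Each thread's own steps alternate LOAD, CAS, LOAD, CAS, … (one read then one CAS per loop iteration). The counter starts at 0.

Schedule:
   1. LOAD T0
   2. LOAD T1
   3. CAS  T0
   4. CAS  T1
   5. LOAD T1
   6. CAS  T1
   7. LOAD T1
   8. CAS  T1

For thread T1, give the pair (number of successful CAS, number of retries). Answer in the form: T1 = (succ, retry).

T1 = (2, 1)

T0 LOAD — after: cnt=0, r=0 — load
T1 LOAD — after: cnt=0, r=0 — load
T0 CAS — after: cnt=1, r=0 — ok
T1 CAS — after: cnt=1, r=0 — retry
T1 LOAD — after: cnt=1, r=1 — load
T1 CAS — after: cnt=2, r=1 — ok
T1 LOAD — after: cnt=2, r=2 — load
T1 CAS — after: cnt=3, r=2 — ok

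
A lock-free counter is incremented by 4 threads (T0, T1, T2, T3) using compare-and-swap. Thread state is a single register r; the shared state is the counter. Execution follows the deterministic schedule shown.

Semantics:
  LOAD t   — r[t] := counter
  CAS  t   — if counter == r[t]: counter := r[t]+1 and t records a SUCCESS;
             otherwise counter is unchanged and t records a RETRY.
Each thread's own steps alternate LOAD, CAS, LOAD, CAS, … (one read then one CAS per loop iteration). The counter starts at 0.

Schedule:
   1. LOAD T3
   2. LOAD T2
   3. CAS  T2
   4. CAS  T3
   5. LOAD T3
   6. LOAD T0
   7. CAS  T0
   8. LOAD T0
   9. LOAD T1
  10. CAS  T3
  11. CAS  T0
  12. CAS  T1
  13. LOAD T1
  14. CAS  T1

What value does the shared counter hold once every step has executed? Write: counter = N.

counter = 4

1. LOAD T3 → mem=0 r[T3]=0 [LOAD]
2. LOAD T2 → mem=0 r[T2]=0 [LOAD]
3. CAS T2 → mem=1 r[T2]=0 [OK]
4. CAS T3 → mem=1 r[T3]=0 [RETRY]
5. LOAD T3 → mem=1 r[T3]=1 [LOAD]
6. LOAD T0 → mem=1 r[T0]=1 [LOAD]
7. CAS T0 → mem=2 r[T0]=1 [OK]
8. LOAD T0 → mem=2 r[T0]=2 [LOAD]
9. LOAD T1 → mem=2 r[T1]=2 [LOAD]
10. CAS T3 → mem=2 r[T3]=1 [RETRY]
11. CAS T0 → mem=3 r[T0]=2 [OK]
12. CAS T1 → mem=3 r[T1]=2 [RETRY]
13. LOAD T1 → mem=3 r[T1]=3 [LOAD]
14. CAS T1 → mem=4 r[T1]=3 [OK]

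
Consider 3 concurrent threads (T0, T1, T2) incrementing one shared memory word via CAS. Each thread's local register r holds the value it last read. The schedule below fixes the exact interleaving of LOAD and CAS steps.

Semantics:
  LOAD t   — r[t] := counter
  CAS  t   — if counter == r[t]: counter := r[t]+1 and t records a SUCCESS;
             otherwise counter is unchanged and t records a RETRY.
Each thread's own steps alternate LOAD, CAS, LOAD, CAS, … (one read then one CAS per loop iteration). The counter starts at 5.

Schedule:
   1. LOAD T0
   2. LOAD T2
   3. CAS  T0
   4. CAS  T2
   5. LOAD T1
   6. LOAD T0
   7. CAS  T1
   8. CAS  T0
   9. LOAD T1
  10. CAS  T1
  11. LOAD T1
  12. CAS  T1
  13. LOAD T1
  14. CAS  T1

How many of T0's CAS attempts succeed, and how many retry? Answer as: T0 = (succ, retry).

step 1: T0 LOAD ⇒ load; ctr=5 reg=5
step 2: T2 LOAD ⇒ load; ctr=5 reg=5
step 3: T0 CAS ⇒ ok; ctr=6 reg=5
step 4: T2 CAS ⇒ retry; ctr=6 reg=5
step 5: T1 LOAD ⇒ load; ctr=6 reg=6
step 6: T0 LOAD ⇒ load; ctr=6 reg=6
step 7: T1 CAS ⇒ ok; ctr=7 reg=6
step 8: T0 CAS ⇒ retry; ctr=7 reg=6
step 9: T1 LOAD ⇒ load; ctr=7 reg=7
step 10: T1 CAS ⇒ ok; ctr=8 reg=7
step 11: T1 LOAD ⇒ load; ctr=8 reg=8
step 12: T1 CAS ⇒ ok; ctr=9 reg=8
step 13: T1 LOAD ⇒ load; ctr=9 reg=9
step 14: T1 CAS ⇒ ok; ctr=10 reg=9

T0 = (1, 1)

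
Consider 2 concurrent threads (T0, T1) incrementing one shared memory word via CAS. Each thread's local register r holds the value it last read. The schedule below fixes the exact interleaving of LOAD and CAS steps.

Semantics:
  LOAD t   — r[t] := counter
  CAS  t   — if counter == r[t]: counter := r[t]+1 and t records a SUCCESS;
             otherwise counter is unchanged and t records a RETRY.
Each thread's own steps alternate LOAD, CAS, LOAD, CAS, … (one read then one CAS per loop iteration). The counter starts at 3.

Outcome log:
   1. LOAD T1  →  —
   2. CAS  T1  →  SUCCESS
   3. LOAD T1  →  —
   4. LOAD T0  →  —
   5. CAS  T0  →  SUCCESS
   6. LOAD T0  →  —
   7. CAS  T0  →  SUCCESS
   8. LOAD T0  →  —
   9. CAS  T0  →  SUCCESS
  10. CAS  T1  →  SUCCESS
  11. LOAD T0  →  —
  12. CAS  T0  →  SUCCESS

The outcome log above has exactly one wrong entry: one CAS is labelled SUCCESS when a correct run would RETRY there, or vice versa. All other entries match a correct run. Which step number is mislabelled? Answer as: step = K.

Reference trace:
[1] T1.load  rd  (counter 3, T1.r 3)
[2] T1.cas  hit  (counter 4, T1.r 3)
[3] T1.load  rd  (counter 4, T1.r 4)
[4] T0.load  rd  (counter 4, T0.r 4)
[5] T0.cas  hit  (counter 5, T0.r 4)
[6] T0.load  rd  (counter 5, T0.r 5)
[7] T0.cas  hit  (counter 6, T0.r 5)
[8] T0.load  rd  (counter 6, T0.r 6)
[9] T0.cas  hit  (counter 7, T0.r 6)
[10] T1.cas  miss  (counter 7, T1.r 4)
[11] T0.load  rd  (counter 7, T0.r 7)
[12] T0.cas  hit  (counter 8, T0.r 7)
Flip is step 10.

step = 10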